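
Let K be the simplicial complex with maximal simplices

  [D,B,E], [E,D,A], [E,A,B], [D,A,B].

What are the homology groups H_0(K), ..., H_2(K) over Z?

Order the vertices as A < B < D < E. Listing each simplex with vertices in this order, K has dimension 2 with simplices:

  0-simplices (4): A, B, D, E
  1-simplices (6): AB, AD, AE, BD, BE, DE
  2-simplices (4): ABD, ABE, ADE, BDE

so the chain groups are C_0 ≅ Z^4, C_1 ≅ Z^6, C_2 ≅ Z^4.

Boundary ∂_1: C_1 → C_0 maps an edge to its endpoints' difference, ∂[p,q] = q − p. For instance
  ∂BE = E − B.
This gives a 4×6 integer matrix of rank 3; reducing to Smith normal form yields diagonal entries (1,1,1).

The boundary map ∂_2: C_2 → C_1 maps a triangle to the signed sum of its edges. For instance
  ∂ABE = BE − AE + AB,
  ∂BDE = DE − BE + BD.
The resulting 6×4 matrix has rank 3, and its Smith normal form has invariant factors (1,1,1).

From H_k ≅ ker(∂_k) / im(∂_{k+1}) we obtain:

  H_0: rank C_0 − rank ∂_1 = 4 − 3 = 1, and the invariant factors of ∂_1 are all 1, so H_0 ≅ Z.
  H_1: rank ker ∂_1 − rank ∂_2 = (6 − 3) − 3 = 0, and the invariant factors of ∂_2 are all 1, so H_1 ≅ 0.
  H_2: rank ker ∂_2 − rank ∂_3 = (4 − 3) − 0 = 1, and there is no ∂_3, so H_2 ≅ Z.

H_0 ≅ Z,  H_1 = 0,  H_2 ≅ Z.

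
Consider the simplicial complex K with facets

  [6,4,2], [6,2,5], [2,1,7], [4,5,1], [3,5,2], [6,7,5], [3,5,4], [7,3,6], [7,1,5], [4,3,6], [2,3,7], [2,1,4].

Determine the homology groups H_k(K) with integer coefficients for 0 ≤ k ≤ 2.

H_0 ≅ Z,  H_1 ≅ Z/2,  H_2 = 0.

We work with the vertex ordering 1 < 2 < 3 < 4 < 5 < 6 < 7. The simplices of K, each written with vertices in increasing order, are:

  0-simplices (7): [1], [2], [3], [4], [5], [6], [7]
  1-simplices (18): [1,2], [1,4], [1,5], [1,7], [2,3], [2,4], [2,5], [2,6], [2,7], [3,4], [3,5], [3,6], [3,7], [4,5], [4,6], [5,6], [5,7], [6,7]
  2-simplices (12): [1,2,4], [1,2,7], [1,4,5], [1,5,7], [2,3,5], [2,3,7], [2,4,6], [2,5,6], [3,4,5], [3,4,6], [3,6,7], [5,6,7]

so the chain groups are C_0 ≅ Z^7, C_1 ≅ Z^18, C_2 ≅ Z^12.

The boundary map ∂_1: C_1 → C_0 sends each edge [p,q] (with p < q) to q − p. For instance
  ∂[2,6] = [6] − [2].
The resulting 7×18 matrix has rank 6, and its Smith normal form has invariant factors (1,1,1,1,1,1).

Boundary ∂_2: C_2 → C_1 acts by ∂[p,q,r] = [q,r] − [p,r] + [p,q]. For instance
  ∂[1,2,4] = [2,4] − [1,4] + [1,2],
  ∂[3,6,7] = [6,7] − [3,7] + [3,6].
The 18×12 boundary matrix has rank 12 and Smith normal form diag(1,1,1,1,1,1,1,1,1,1,1,2).

From H_k ≅ ker(∂_k) / im(∂_{k+1}) we obtain:

  H_0: rank C_0 − rank ∂_1 = 7 − 6 = 1, and the invariant factors of ∂_1 are all 1, so H_0 = Z.
  H_1: rank ker ∂_1 − rank ∂_2 = (18 − 6) − 12 = 0, and ∂_2 has invariant factor 2 > 1, so H_1 = Z/2.
  H_2: rank ker ∂_2 − rank ∂_3 = (12 − 12) − 0 = 0, and there is no ∂_3, so H_2 = 0.

(K is a triangulation of the real projective plane RP^2.)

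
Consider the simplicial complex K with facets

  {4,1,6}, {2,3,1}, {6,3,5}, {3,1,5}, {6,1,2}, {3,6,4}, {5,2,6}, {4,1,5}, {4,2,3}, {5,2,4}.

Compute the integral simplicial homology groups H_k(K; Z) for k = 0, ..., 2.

We work with the vertex ordering 1 < 2 < 3 < 4 < 5 < 6. The simplices of K, each written with vertices in increasing order, are:

  0-simplices (6): [1], [2], [3], [4], [5], [6]
  1-simplices (15): [1,2], [1,3], [1,4], [1,5], [1,6], [2,3], [2,4], [2,5], [2,6], [3,4], [3,5], [3,6], [4,5], [4,6], [5,6]
  2-simplices (10): [1,2,3], [1,2,6], [1,3,5], [1,4,5], [1,4,6], [2,3,4], [2,4,5], [2,5,6], [3,4,6], [3,5,6]

so the chain groups are C_0 ≅ Z^6, C_1 ≅ Z^15, C_2 ≅ Z^10.

∂_1: C_1 → C_0 sends each edge [p,q] (with p < q) to q − p. For instance
  ∂[2,4] = [4] − [2].
This gives a 6×15 integer matrix of rank 5; reducing to Smith normal form yields diagonal entries (1,1,1,1,1).

∂_2: C_2 → C_1 acts by ∂[p,q,r] = [q,r] − [p,r] + [p,q]. For instance
  ∂[2,5,6] = [5,6] − [2,6] + [2,5],
  ∂[3,4,6] = [4,6] − [3,6] + [3,4].
The 15×10 boundary matrix has rank 10 and Smith normal form diag(1,1,1,1,1,1,1,1,1,2).

Reading off H_k = ker ∂_k / im ∂_{k+1}:

  H_0: rank C_0 − rank ∂_1 = 6 − 5 = 1, and the invariant factors of ∂_1 are all 1, so H_0 = Z.
  H_1: rank ker ∂_1 − rank ∂_2 = (15 − 5) − 10 = 0, and ∂_2 has invariant factor 2 > 1, so H_1 = Z_2.
  H_2: rank ker ∂_2 − rank ∂_3 = (10 − 10) − 0 = 0, and there is no ∂_3, so H_2 = 0.

As a check, the Euler characteristic is 6 − 15 + 10 = 1, which agrees with 1 − 0 + 0 = 1.

H_0 = Z,  H_1 = Z_2,  H_2 = 0.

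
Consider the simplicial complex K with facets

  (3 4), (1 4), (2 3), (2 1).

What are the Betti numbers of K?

Fix the vertex order 1 < 2 < 3 < 4 and write every simplex with vertices in increasing order. Then dim K = 1 and the simplices of K are:

  0-simplices (4): [1], [2], [3], [4]
  1-simplices (4): [1,2], [1,4], [2,3], [3,4]

so the chain groups are C_0 ≅ Z^4, C_1 ≅ Z^4.

∂_1: C_1 → C_0 sends each edge [p,q] (with p < q) to q − p.
The resulting 4×4 matrix has rank 3, and its Smith normal form has invariant factors (1,1,1).

Computing H_k = (kernel of ∂_k) / (image of ∂_{k+1}):

  H_0: rank C_0 − rank ∂_1 = 4 − 3 = 1, and the invariant factors of ∂_1 are all 1, so H_0 ≅ Z.
  H_1: rank ker ∂_1 − rank ∂_2 = (4 − 3) − 0 = 1, and there is no ∂_2, so H_1 ≅ Z.

Hence the Betti numbers are b_0 = 1, b_1 = 1.

b_0 = 1, b_1 = 1.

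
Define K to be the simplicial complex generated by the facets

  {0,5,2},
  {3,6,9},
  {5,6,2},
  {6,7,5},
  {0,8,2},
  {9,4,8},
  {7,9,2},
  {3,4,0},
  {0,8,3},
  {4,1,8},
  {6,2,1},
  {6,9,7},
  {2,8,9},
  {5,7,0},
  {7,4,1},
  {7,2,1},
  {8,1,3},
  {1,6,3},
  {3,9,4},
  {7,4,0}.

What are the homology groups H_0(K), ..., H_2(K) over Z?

K has 10 vertices, 30 edges, 20 triangles.
rank ∂_0 = 0, rank ∂_1 = 9 ⇒ b_0 = 10 − 0 − 9 = 1; all invariant factors of ∂_1 are 1 so no torsion. So H_0 ≅ Z.
rank ∂_1 = 9, rank ∂_2 = 20 ⇒ b_1 = 30 − 9 − 20 = 1; ∂_2 has invariant factor(s) [2] giving torsion. So H_1 ≅ Z ⊕ Z/2Z.
rank ∂_2 = 20, rank ∂_3 = 0 ⇒ b_2 = 20 − 20 − 0 = 0. So H_2 ≅ 0.

H_0 = Z,  H_1 = Z ⊕ Z/2Z,  H_2 = 0.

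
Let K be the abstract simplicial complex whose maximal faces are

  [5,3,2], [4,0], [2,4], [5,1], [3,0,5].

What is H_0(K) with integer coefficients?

H_0 ≅ Z.

Fix the vertex order 0 < 1 < 2 < 3 < 4 < 5 and write every simplex with vertices in increasing order. Then dim K = 2 and the simplices of K are:

  0-simplices (6): [0], [1], [2], [3], [4], [5]
  1-simplices (8): [0,3], [0,4], [0,5], [1,5], [2,3], [2,4], [2,5], [3,5]
  2-simplices (2): [0,3,5], [2,3,5]

Hence C_0 ≅ Z^6, C_1 ≅ Z^8, C_2 ≅ Z^2.

Boundary ∂_1: C_1 → C_0 is given by ∂[p,q] = [q] − [p]. For instance
  ∂[0,5] = [5] − [0].
The resulting 6×8 matrix has rank 5, and its Smith normal form has invariant factors (1,1,1,1,1).

The boundary map ∂_2: C_2 → C_1 sends each 2-simplex [p,q,r] to [q,r] − [p,r] + [p,q]. For instance
  ∂[2,3,5] = [3,5] − [2,5] + [2,3],
  ∂[0,3,5] = [3,5] − [0,5] + [0,3].
This gives a 8×2 integer matrix of rank 2; reducing to Smith normal form yields diagonal entries (1,1).

Now H_k = ker ∂_k / im ∂_{k+1}, so:

  H_0: rank C_0 − rank ∂_1 = 6 − 5 = 1, and the invariant factors of ∂_1 are all 1, so H_0 = Z.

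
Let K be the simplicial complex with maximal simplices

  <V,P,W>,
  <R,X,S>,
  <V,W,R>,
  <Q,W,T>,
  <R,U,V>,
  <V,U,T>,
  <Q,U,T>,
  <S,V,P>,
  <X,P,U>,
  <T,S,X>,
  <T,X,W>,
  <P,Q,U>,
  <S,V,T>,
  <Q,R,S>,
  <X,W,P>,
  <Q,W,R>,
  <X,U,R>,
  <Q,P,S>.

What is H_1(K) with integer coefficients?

H_1 ≅ Z^2.

K has 9 vertices, 27 edges, 18 triangles.
rank ∂_1 = 8, rank ∂_2 = 17 ⇒ b_1 = 27 − 8 − 17 = 2; all invariant factors of ∂_2 are 1 so no torsion. So H_1 = Z^2.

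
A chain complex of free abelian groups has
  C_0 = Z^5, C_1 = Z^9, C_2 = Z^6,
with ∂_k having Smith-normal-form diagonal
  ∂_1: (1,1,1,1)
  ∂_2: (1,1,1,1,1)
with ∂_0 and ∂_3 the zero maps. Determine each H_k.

H_0: b_0 = 5 − 0 − 4 = 1; torsion from ∂_1 factors > 1: none. So H_0 = Z.
H_1: b_1 = 9 − 4 − 5 = 0; torsion from ∂_2 factors > 1: none. So H_1 = 0.
H_2: b_2 = 6 − 5 − 0 = 1; torsion from ∂_3 factors > 1: none. So H_2 = Z.

H_0 = Z,  H_1 = 0,  H_2 = Z.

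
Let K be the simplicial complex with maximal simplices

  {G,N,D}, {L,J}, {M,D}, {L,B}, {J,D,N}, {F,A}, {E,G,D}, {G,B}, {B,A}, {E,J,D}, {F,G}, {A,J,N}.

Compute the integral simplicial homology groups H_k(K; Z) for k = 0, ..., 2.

H_0 ≅ Z,  H_1 ≅ Z^3,  H_2 = 0.

Fix the vertex order A < B < D < E < F < G < J < L < M < N and write every simplex with vertices in increasing order. Then dim K = 2 and the simplices of K are:

  0-simplices (10): A, B, D, E, F, G, J, L, M, N
  1-simplices (17): AB, AF, AJ, AN, BG, BL, DE, DG, DJ, DM, DN, EG, EJ, FG, GN, JL, JN
  2-simplices (5): AJN, DEG, DEJ, DGN, DJN

so the chain groups are C_0 ≅ Z^10, C_1 ≅ Z^17, C_2 ≅ Z^5.

Boundary ∂_1: C_1 → C_0 maps an edge to its endpoints' difference, ∂[p,q] = q − p. For instance
  ∂EG = G − E.
As a 10×17 matrix over Z this has rank 9, with invariant factors (1,1,1,1,1,1,1,1,1).

The boundary map ∂_2: C_2 → C_1 acts by ∂[p,q,r] = [q,r] − [p,r] + [p,q]. For instance
  ∂DEJ = EJ − DJ + DE,
  ∂DGN = GN − DN + DG.
The resulting 17×5 matrix has rank 5, and its Smith normal form has invariant factors (1,1,1,1,1).

Reading off H_k = ker ∂_k / im ∂_{k+1}:

  H_0: rank C_0 − rank ∂_1 = 10 − 9 = 1, and the invariant factors of ∂_1 are all 1, so H_0 = Z.
  H_1: rank ker ∂_1 − rank ∂_2 = (17 − 9) − 5 = 3, and the invariant factors of ∂_2 are all 1, so H_1 = Z^3.
  H_2: rank ker ∂_2 − rank ∂_3 = (5 − 5) − 0 = 0, and there is no ∂_3, so H_2 = 0.

As a check, the Euler characteristic is 10 − 17 + 5 = -2, which agrees with 1 − 3 + 0 = -2.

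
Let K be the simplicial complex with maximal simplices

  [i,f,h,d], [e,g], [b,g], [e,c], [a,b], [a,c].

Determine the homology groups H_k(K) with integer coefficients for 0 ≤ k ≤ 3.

Fix the vertex order a < b < c < d < e < f < g < h < i and write every simplex with vertices in increasing order. Then dim K = 3 and the simplices of K are:

  0-simplices (9): a, b, c, d, e, f, g, h, i
  1-simplices (11): ab, ac, bg, ce, df, dh, di, eg, fh, fi, hi
  2-simplices (4): dfh, dfi, dhi, fhi
  3-simplices (1): dfhi

Hence C_0 ≅ Z^9, C_1 ≅ Z^11, C_2 ≅ Z^4, C_3 ≅ Z^1.

The boundary map ∂_1: C_1 → C_0 sends each edge [p,q] (with p < q) to q − p.
The resulting 9×11 matrix has rank 7, and its Smith normal form has invariant factors (1,1,1,1,1,1,1).

Boundary ∂_2: C_2 → C_1 maps a triangle to the signed sum of its edges. For instance
  ∂dfi = fi − di + df,
  ∂dfh = fh − dh + df.
The resulting 11×4 matrix has rank 3, and its Smith normal form has invariant factors (1,1,1).

∂_3: C_3 → C_2 sends each 3-simplex σ to the alternating sum Σ_i (−1)^i (σ with its i-th vertex removed). For instance
  ∂dfhi = fhi − dhi + dfi − dfh.
As a 4×1 matrix over Z this has rank 1, with invariant factors (1).

From H_k ≅ ker(∂_k) / im(∂_{k+1}) we obtain:

  H_0: rank C_0 − rank ∂_1 = 9 − 7 = 2, and the invariant factors of ∂_1 are all 1, so H_0 ≅ Z^2.
  H_1: rank ker ∂_1 − rank ∂_2 = (11 − 7) − 3 = 1, and the invariant factors of ∂_2 are all 1, so H_1 ≅ Z.
  H_2: rank ker ∂_2 − rank ∂_3 = (4 − 3) − 1 = 0, and the invariant factors of ∂_3 are all 1, so H_2 ≅ 0.
  H_3: rank ker ∂_3 − rank ∂_4 = (1 − 1) − 0 = 0, and there is no ∂_4, so H_3 ≅ 0.

As a check, the Euler characteristic is 9 − 11 + 4 − 1 = 1, which agrees with 2 − 1 + 0 − 0 = 1.

H_0 = Z^2,  H_1 = Z,  H_2 = 0,  H_3 = 0.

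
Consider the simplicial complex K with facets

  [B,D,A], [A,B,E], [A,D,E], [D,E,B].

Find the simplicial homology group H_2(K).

H_2 ≅ Z.

Order the vertices as A < B < D < E. Listing each simplex with vertices in this order, K has dimension 2 with simplices:

  0-simplices (4): A, B, D, E
  1-simplices (6): AB, AD, AE, BD, BE, DE
  2-simplices (4): ABD, ABE, ADE, BDE

Hence C_0 ≅ Z^4, C_1 ≅ Z^6, C_2 ≅ Z^4.

Boundary ∂_1: C_1 → C_0 is given by ∂[p,q] = [q] − [p]. For instance
  ∂DE = E − D.
As a 4×6 matrix over Z this has rank 3, with invariant factors (1,1,1).

∂_2: C_2 → C_1 sends each 2-simplex [p,q,r] to [q,r] − [p,r] + [p,q]. For instance
  ∂ABE = BE − AE + AB,
  ∂BDE = DE − BE + BD.
As a 6×4 matrix over Z this has rank 3, with invariant factors (1,1,1).

Computing H_k = (kernel of ∂_k) / (image of ∂_{k+1}):

  H_2: rank ker ∂_2 − rank ∂_3 = (4 − 3) − 0 = 1, and there is no ∂_3, so H_2 = Z.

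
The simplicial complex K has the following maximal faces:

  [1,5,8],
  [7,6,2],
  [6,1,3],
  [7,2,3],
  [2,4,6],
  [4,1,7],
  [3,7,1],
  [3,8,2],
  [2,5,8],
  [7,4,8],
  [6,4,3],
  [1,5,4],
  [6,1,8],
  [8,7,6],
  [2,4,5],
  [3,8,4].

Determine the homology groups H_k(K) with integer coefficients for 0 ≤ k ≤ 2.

We work with the vertex ordering 1 < 2 < 3 < 4 < 5 < 6 < 7 < 8. The simplices of K, each written with vertices in increasing order, are:

  0-simplices (8): [1], [2], [3], [4], [5], [6], [7], [8]
  1-simplices (24): (24 of them)
  2-simplices (16): [1,3,6], [1,3,7], [1,4,5], [1,4,7], [1,5,8], [1,6,8], [2,3,7], [2,3,8], [2,4,5], [2,4,6], [2,5,8], [2,6,7], [3,4,6], [3,4,8], [4,7,8], [6,7,8]

Hence C_0 ≅ Z^8, C_1 ≅ Z^24, C_2 ≅ Z^16.

The boundary map ∂_1: C_1 → C_0 maps an edge to its endpoints' difference, ∂[p,q] = q − p.
This gives a 8×24 integer matrix of rank 7; reducing to Smith normal form yields diagonal entries (1,1,1,1,1,1,1).

Boundary ∂_2: C_2 → C_1 acts by ∂[p,q,r] = [q,r] − [p,r] + [p,q]. For instance
  ∂[4,7,8] = [7,8] − [4,8] + [4,7],
  ∂[2,4,5] = [4,5] − [2,5] + [2,4].
This gives a 24×16 integer matrix of rank 15; reducing to Smith normal form yields diagonal entries (1,1,1,1,1,1,1,1,1,1,1,1,1,1,1).

Reading off H_k = ker ∂_k / im ∂_{k+1}:

  H_0: rank C_0 − rank ∂_1 = 8 − 7 = 1, and the invariant factors of ∂_1 are all 1, so H_0 = Z.
  H_1: rank ker ∂_1 − rank ∂_2 = (24 − 7) − 15 = 2, and the invariant factors of ∂_2 are all 1, so H_1 = Z^2.
  H_2: rank ker ∂_2 − rank ∂_3 = (16 − 15) − 0 = 1, and there is no ∂_3, so H_2 = Z.

H_0 ≅ Z,  H_1 ≅ Z^2,  H_2 ≅ Z.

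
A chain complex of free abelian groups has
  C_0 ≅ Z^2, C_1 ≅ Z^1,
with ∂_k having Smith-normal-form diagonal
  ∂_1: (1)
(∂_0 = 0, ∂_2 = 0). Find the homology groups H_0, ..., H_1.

H_0: b_0 = 2 − 0 − 1 = 1; torsion from ∂_1 factors > 1: none. So H_0 ≅ Z.
H_1: b_1 = 1 − 1 − 0 = 0; torsion from ∂_2 factors > 1: none. So H_1 ≅ 0.

H_0 ≅ Z,  H_1 = 0.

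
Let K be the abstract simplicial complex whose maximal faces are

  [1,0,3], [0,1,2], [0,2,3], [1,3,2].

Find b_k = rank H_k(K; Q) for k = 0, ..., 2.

b_0 = 1, b_1 = 0, b_2 = 1.

Fix the vertex order 0 < 1 < 2 < 3 and write every simplex with vertices in increasing order. Then dim K = 2 and the simplices of K are:

  0-simplices (4): [0], [1], [2], [3]
  1-simplices (6): [0,1], [0,2], [0,3], [1,2], [1,3], [2,3]
  2-simplices (4): [0,1,2], [0,1,3], [0,2,3], [1,2,3]

giving chain groups C_0 ≅ Z^4, C_1 ≅ Z^6, C_2 ≅ Z^4.

∂_1: C_1 → C_0 is given by ∂[p,q] = [q] − [p]. For instance
  ∂[1,3] = [3] − [1].
The resulting 4×6 matrix has rank 3, and its Smith normal form has invariant factors (1,1,1).

The boundary map ∂_2: C_2 → C_1 sends each 2-simplex [p,q,r] to [q,r] − [p,r] + [p,q]. For instance
  ∂[0,1,3] = [1,3] − [0,3] + [0,1],
  ∂[1,2,3] = [2,3] − [1,3] + [1,2].
This gives a 6×4 integer matrix of rank 3; reducing to Smith normal form yields diagonal entries (1,1,1).

Reading off H_k = ker ∂_k / im ∂_{k+1}:

  H_0: rank C_0 − rank ∂_1 = 4 − 3 = 1, and the invariant factors of ∂_1 are all 1, so H_0 ≅ Z.
  H_1: rank ker ∂_1 − rank ∂_2 = (6 − 3) − 3 = 0, and the invariant factors of ∂_2 are all 1, so H_1 ≅ 0.
  H_2: rank ker ∂_2 − rank ∂_3 = (4 − 3) − 0 = 1, and there is no ∂_3, so H_2 ≅ Z.

Hence the Betti numbers are b_0 = 1, b_1 = 0, b_2 = 1.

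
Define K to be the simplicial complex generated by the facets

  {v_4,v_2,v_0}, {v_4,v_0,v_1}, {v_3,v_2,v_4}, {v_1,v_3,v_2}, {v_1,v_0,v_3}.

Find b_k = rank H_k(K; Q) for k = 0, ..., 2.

b_0 = 1, b_1 = 1, b_2 = 0.

Fix the vertex order v_0 < v_1 < v_2 < v_3 < v_4 and write every simplex with vertices in increasing order. Then dim K = 2 and the simplices of K are:

  0-simplices (5): [v_0], [v_1], [v_2], [v_3], [v_4]
  1-simplices (10): [v_0,v_1], [v_0,v_2], [v_0,v_3], [v_0,v_4], [v_1,v_2], [v_1,v_3], [v_1,v_4], [v_2,v_3], [v_2,v_4], [v_3,v_4]
  2-simplices (5): [v_0,v_1,v_3], [v_0,v_1,v_4], [v_0,v_2,v_4], [v_1,v_2,v_3], [v_2,v_3,v_4]

giving chain groups C_0 ≅ Z^5, C_1 ≅ Z^10, C_2 ≅ Z^5.

Boundary ∂_1: C_1 → C_0 maps an edge to its endpoints' difference, ∂[p,q] = q − p. For instance
  ∂[v_2,v_4] = [v_4] − [v_2].
This gives a 5×10 integer matrix of rank 4; reducing to Smith normal form yields diagonal entries (1,1,1,1).

The boundary map ∂_2: C_2 → C_1 maps a triangle to the signed sum of its edges. For instance
  ∂[v_0,v_1,v_3] = [v_1,v_3] − [v_0,v_3] + [v_0,v_1],
  ∂[v_2,v_3,v_4] = [v_3,v_4] − [v_2,v_4] + [v_2,v_3].
As a 10×5 matrix over Z this has rank 5, with invariant factors (1,1,1,1,1).

Now H_k = ker ∂_k / im ∂_{k+1}, so:

  H_0: rank C_0 − rank ∂_1 = 5 − 4 = 1, and the invariant factors of ∂_1 are all 1, so H_0 = Z.
  H_1: rank ker ∂_1 − rank ∂_2 = (10 − 4) − 5 = 1, and the invariant factors of ∂_2 are all 1, so H_1 = Z.
  H_2: rank ker ∂_2 − rank ∂_3 = (5 − 5) − 0 = 0, and there is no ∂_3, so H_2 = 0.

As a check, the Euler characteristic is 5 − 10 + 5 = 0, which agrees with 1 − 1 + 0 = 0.

Hence the Betti numbers are b_0 = 1, b_1 = 1, b_2 = 0.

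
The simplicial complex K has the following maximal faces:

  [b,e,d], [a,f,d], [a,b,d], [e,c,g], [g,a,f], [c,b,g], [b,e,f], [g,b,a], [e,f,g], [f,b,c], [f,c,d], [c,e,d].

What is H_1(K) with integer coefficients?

Fix the vertex order a < b < c < d < e < f < g and write every simplex with vertices in increasing order. Then dim K = 2 and the simplices of K are:

  0-simplices (7): a, b, c, d, e, f, g
  1-simplices (18): ab, ad, af, ag, bc, bd, be, bf, bg, cd, ce, cf, cg, de, df, ef, eg, fg
  2-simplices (12): abd, abg, adf, afg, bcf, bcg, bde, bef, cde, cdf, ceg, efg

so the chain groups are C_0 ≅ Z^7, C_1 ≅ Z^18, C_2 ≅ Z^12.

Boundary ∂_1: C_1 → C_0 sends each edge [p,q] (with p < q) to q − p. For instance
  ∂ab = b − a.
As a 7×18 matrix over Z this has rank 6, with invariant factors (1,1,1,1,1,1).

Boundary ∂_2: C_2 → C_1 acts by ∂[p,q,r] = [q,r] − [p,r] + [p,q]. For instance
  ∂cde = de − ce + cd,
  ∂abd = bd − ad + ab.
This gives a 18×12 integer matrix of rank 12; reducing to Smith normal form yields diagonal entries (1,1,1,1,1,1,1,1,1,1,1,2).

Reading off H_k = ker ∂_k / im ∂_{k+1}:

  H_1: rank ker ∂_1 − rank ∂_2 = (18 − 6) − 12 = 0, and ∂_2 has invariant factor 2 > 1, so H_1 ≅ Z/2Z.

H_1 = Z/2Z.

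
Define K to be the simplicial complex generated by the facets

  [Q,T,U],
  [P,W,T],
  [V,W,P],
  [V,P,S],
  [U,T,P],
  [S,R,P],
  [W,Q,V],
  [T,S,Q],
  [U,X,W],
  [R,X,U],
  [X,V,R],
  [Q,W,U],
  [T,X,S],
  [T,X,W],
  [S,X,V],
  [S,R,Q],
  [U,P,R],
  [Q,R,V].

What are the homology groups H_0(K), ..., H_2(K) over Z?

Fix the vertex order P < Q < R < S < T < U < V < W < X and write every simplex with vertices in increasing order. Then dim K = 2 and the simplices of K are:

  0-simplices (9): P, Q, R, S, T, U, V, W, X
  1-simplices (27): PR, PS, PT, PU, PV, PW, QR, QS, QT, QU, QV, QW, RS, RU, RV, RX, ST, SV, SX, TU, TW, TX, UW, UX, VW, VX, WX
  2-simplices (18): PRS, PRU, PSV, PTU, PTW, PVW, QRS, QRV, QST, QTU, QUW, QVW, RUX, RVX, STX, SVX, TWX, UWX

giving chain groups C_0 ≅ Z^9, C_1 ≅ Z^27, C_2 ≅ Z^18.

The boundary map ∂_1: C_1 → C_0 sends each edge [p,q] (with p < q) to q − p.
As a 9×27 matrix over Z this has rank 8, with invariant factors (1,1,1,1,1,1,1,1).

The boundary map ∂_2: C_2 → C_1 maps a triangle to the signed sum of its edges. For instance
  ∂QTU = TU − QU + QT,
  ∂PTU = TU − PU + PT.
The 27×18 boundary matrix has rank 18 and Smith normal form diag(1,1,1,1,1,1,1,1,1,1,1,1,1,1,1,1,1,2).

Computing H_k = (kernel of ∂_k) / (image of ∂_{k+1}):

  H_0: rank C_0 − rank ∂_1 = 9 − 8 = 1, and the invariant factors of ∂_1 are all 1, so H_0 = Z.
  H_1: rank ker ∂_1 − rank ∂_2 = (27 − 8) − 18 = 1, and ∂_2 has invariant factor 2 > 1, so H_1 = Z × Z/2.
  H_2: rank ker ∂_2 − rank ∂_3 = (18 − 18) − 0 = 0, and there is no ∂_3, so H_2 = 0.

As a check, the Euler characteristic is 9 − 27 + 18 = 0, which agrees with 1 − 1 + 0 = 0.

H_0 ≅ Z,  H_1 ≅ Z × Z/2,  H_2 = 0.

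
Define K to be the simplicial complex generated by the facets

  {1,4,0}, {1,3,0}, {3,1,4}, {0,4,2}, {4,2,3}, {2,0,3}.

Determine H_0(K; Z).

H_0 = Z.

Fix the vertex order 0 < 1 < 2 < 3 < 4 and write every simplex with vertices in increasing order. Then dim K = 2 and the simplices of K are:

  0-simplices (5): [0], [1], [2], [3], [4]
  1-simplices (9): [0,1], [0,2], [0,3], [0,4], [1,3], [1,4], [2,3], [2,4], [3,4]
  2-simplices (6): [0,1,3], [0,1,4], [0,2,3], [0,2,4], [1,3,4], [2,3,4]

so the chain groups are C_0 ≅ Z^5, C_1 ≅ Z^9, C_2 ≅ Z^6.

The boundary map ∂_1: C_1 → C_0 sends each edge [p,q] (with p < q) to q − p. For instance
  ∂[0,2] = [2] − [0].
The resulting 5×9 matrix has rank 4, and its Smith normal form has invariant factors (1,1,1,1).

The boundary map ∂_2: C_2 → C_1 acts by ∂[p,q,r] = [q,r] − [p,r] + [p,q]. For instance
  ∂[0,2,4] = [2,4] − [0,4] + [0,2],
  ∂[0,2,3] = [2,3] − [0,3] + [0,2].
As a 9×6 matrix over Z this has rank 5, with invariant factors (1,1,1,1,1).

Reading off H_k = ker ∂_k / im ∂_{k+1}:

  H_0: rank C_0 − rank ∂_1 = 5 − 4 = 1, and the invariant factors of ∂_1 are all 1, so H_0 = Z.

(K is a triangulation of the 2-sphere S^2.)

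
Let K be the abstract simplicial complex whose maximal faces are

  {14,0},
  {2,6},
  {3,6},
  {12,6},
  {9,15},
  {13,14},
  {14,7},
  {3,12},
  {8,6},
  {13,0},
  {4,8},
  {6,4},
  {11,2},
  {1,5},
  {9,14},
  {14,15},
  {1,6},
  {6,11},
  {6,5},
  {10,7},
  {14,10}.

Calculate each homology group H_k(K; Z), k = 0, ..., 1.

H_0 = Z^2,  H_1 = Z^7.

We work with the vertex ordering 0 < 1 < 2 < 3 < 4 < 5 < 6 < 7 < 8 < 9 < 10 < 11 < 12 < 13 < 14 < 15. The simplices of K, each written with vertices in increasing order, are:

  0-simplices (16): [0], [1], [2], [3], [4], [5], [6], [7], [8], [9], [10], [11], [12], [13], [14], [15]
  1-simplices (21): (21 of them)

so the chain groups are C_0 ≅ Z^16, C_1 ≅ Z^21.

Boundary ∂_1: C_1 → C_0 sends each edge [p,q] (with p < q) to q − p. For instance
  ∂[7,10] = [10] − [7].
The resulting 16×21 matrix has rank 14, and its Smith normal form has invariant factors (1,1,1,1,1,1,1,1,1,1,1,1,1,1).

Now H_k = ker ∂_k / im ∂_{k+1}, so:

  H_0: rank C_0 − rank ∂_1 = 16 − 14 = 2, and the invariant factors of ∂_1 are all 1, so H_0 ≅ Z^2.
  H_1: rank ker ∂_1 − rank ∂_2 = (21 − 14) − 0 = 7, and there is no ∂_2, so H_1 ≅ Z^7.

As a check, the Euler characteristic is 16 − 21 = -5, which agrees with 2 − 7 = -5.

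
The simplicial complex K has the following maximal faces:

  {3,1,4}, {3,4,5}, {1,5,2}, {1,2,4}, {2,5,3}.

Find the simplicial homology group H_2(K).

K has 5 vertices, 10 edges, 5 triangles.
rank ∂_2 = 5, rank ∂_3 = 0 ⇒ b_2 = 5 − 5 − 0 = 0. So H_2 = 0.

H_2 ≅ 0.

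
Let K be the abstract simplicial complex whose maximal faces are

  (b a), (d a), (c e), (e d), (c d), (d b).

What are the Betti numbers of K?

b_0 = 1, b_1 = 2.

Take the total order a < b < c < d < e on the vertex set. Then K (dimension 1) consists of the simplices:

  0-simplices (5): a, b, c, d, e
  1-simplices (6): ab, ad, bd, cd, ce, de

giving chain groups C_0 ≅ Z^5, C_1 ≅ Z^6.

Boundary ∂_1: C_1 → C_0 maps an edge to its endpoints' difference, ∂[p,q] = q − p. For instance
  ∂ab = b − a.
The 5×6 boundary matrix has rank 4 and Smith normal form diag(1,1,1,1).

Now H_k = ker ∂_k / im ∂_{k+1}, so:

  H_0: rank C_0 − rank ∂_1 = 5 − 4 = 1, and the invariant factors of ∂_1 are all 1, so H_0 = Z.
  H_1: rank ker ∂_1 − rank ∂_2 = (6 − 4) − 0 = 2, and there is no ∂_2, so H_1 = Z^2.

As a check, the Euler characteristic is 5 − 6 = -1, which agrees with 1 − 2 = -1.
(K is a triangulation of a wedge of 2 circles.)

Hence the Betti numbers are b_0 = 1, b_1 = 2.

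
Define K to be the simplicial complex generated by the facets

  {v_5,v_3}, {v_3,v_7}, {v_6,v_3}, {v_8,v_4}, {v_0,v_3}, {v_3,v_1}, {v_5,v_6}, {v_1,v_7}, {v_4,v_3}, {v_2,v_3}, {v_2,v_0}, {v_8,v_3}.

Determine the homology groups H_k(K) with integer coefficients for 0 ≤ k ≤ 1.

H_0 ≅ Z,  H_1 ≅ Z^4.

We work with the vertex ordering v_0 < v_1 < v_2 < v_3 < v_4 < v_5 < v_6 < v_7 < v_8. The simplices of K, each written with vertices in increasing order, are:

  0-simplices (9): [v_0], [v_1], [v_2], [v_3], [v_4], [v_5], [v_6], [v_7], [v_8]
  1-simplices (12): [v_0,v_2], [v_0,v_3], [v_1,v_3], [v_1,v_7], [v_2,v_3], [v_3,v_4], [v_3,v_5], [v_3,v_6], [v_3,v_7], [v_3,v_8], [v_4,v_8], [v_5,v_6]

giving chain groups C_0 ≅ Z^9, C_1 ≅ Z^12.

∂_1: C_1 → C_0 is given by ∂[p,q] = [q] − [p]. For instance
  ∂[v_2,v_3] = [v_3] − [v_2].
This gives a 9×12 integer matrix of rank 8; reducing to Smith normal form yields diagonal entries (1,1,1,1,1,1,1,1).

Now H_k = ker ∂_k / im ∂_{k+1}, so:

  H_0: rank C_0 − rank ∂_1 = 9 − 8 = 1, and the invariant factors of ∂_1 are all 1, so H_0 = Z.
  H_1: rank ker ∂_1 − rank ∂_2 = (12 − 8) − 0 = 4, and there is no ∂_2, so H_1 = Z^4.

As a check, the Euler characteristic is 9 − 12 = -3, which agrees with 1 − 4 = -3.
(K is a triangulation of a wedge of 4 circles.)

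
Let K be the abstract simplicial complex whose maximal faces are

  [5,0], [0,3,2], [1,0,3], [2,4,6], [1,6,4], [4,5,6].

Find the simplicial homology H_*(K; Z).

H_0 ≅ Z,  H_1 ≅ Z^2,  H_2 = 0.

Order the vertices as 0 < 1 < 2 < 3 < 4 < 5 < 6. Listing each simplex with vertices in this order, K has dimension 2 with simplices:

  0-simplices (7): [0], [1], [2], [3], [4], [5], [6]
  1-simplices (13): [0,1], [0,2], [0,3], [0,5], [1,3], [1,4], [1,6], [2,3], [2,4], [2,6], [4,5], [4,6], [5,6]
  2-simplices (5): [0,1,3], [0,2,3], [1,4,6], [2,4,6], [4,5,6]

Hence C_0 ≅ Z^7, C_1 ≅ Z^13, C_2 ≅ Z^5.

Boundary ∂_1: C_1 → C_0 sends each edge [p,q] (with p < q) to q − p. For instance
  ∂[2,3] = [3] − [2].
As a 7×13 matrix over Z this has rank 6, with invariant factors (1,1,1,1,1,1).

∂_2: C_2 → C_1 maps a triangle to the signed sum of its edges. For instance
  ∂[1,4,6] = [4,6] − [1,6] + [1,4],
  ∂[0,1,3] = [1,3] − [0,3] + [0,1].
As a 13×5 matrix over Z this has rank 5, with invariant factors (1,1,1,1,1).

Reading off H_k = ker ∂_k / im ∂_{k+1}:

  H_0: rank C_0 − rank ∂_1 = 7 − 6 = 1, and the invariant factors of ∂_1 are all 1, so H_0 ≅ Z.
  H_1: rank ker ∂_1 − rank ∂_2 = (13 − 6) − 5 = 2, and the invariant factors of ∂_2 are all 1, so H_1 ≅ Z^2.
  H_2: rank ker ∂_2 − rank ∂_3 = (5 − 5) − 0 = 0, and there is no ∂_3, so H_2 ≅ 0.

As a check, the Euler characteristic is 7 − 13 + 5 = -1, which agrees with 1 − 2 + 0 = -1.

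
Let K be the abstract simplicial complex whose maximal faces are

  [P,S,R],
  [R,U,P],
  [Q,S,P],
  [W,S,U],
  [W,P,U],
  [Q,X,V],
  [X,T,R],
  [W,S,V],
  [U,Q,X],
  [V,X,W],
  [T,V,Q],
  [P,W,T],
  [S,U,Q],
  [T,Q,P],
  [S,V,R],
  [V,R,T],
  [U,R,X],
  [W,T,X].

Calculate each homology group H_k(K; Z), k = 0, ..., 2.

H_0 = Z,  H_1 = Z ⊕ Z/2,  H_2 = 0.

Order the vertices as P < Q < R < S < T < U < V < W < X. Listing each simplex with vertices in this order, K has dimension 2 with simplices:

  0-simplices (9): P, Q, R, S, T, U, V, W, X
  1-simplices (27): PQ, PR, PS, PT, PU, PW, QS, QT, QU, QV, QX, RS, RT, RU, RV, RX, SU, SV, SW, TV, TW, TX, UW, UX, VW, VX, WX
  2-simplices (18): PQS, PQT, PRS, PRU, PTW, PUW, QSU, QTV, QUX, QVX, RSV, RTV, RTX, RUX, SUW, SVW, TWX, VWX

so the chain groups are C_0 ≅ Z^9, C_1 ≅ Z^27, C_2 ≅ Z^18.

The boundary map ∂_1: C_1 → C_0 maps an edge to its endpoints' difference, ∂[p,q] = q − p. For instance
  ∂SV = V − S.
As a 9×27 matrix over Z this has rank 8, with invariant factors (1,1,1,1,1,1,1,1).

The boundary map ∂_2: C_2 → C_1 sends each 2-simplex [p,q,r] to [q,r] − [p,r] + [p,q]. For instance
  ∂QUX = UX − QX + QU,
  ∂PRU = RU − PU + PR.
The resulting 27×18 matrix has rank 18, and its Smith normal form has invariant factors (1,1,1,1,1,1,1,1,1,1,1,1,1,1,1,1,1,2).

Computing H_k = (kernel of ∂_k) / (image of ∂_{k+1}):

  H_0: rank C_0 − rank ∂_1 = 9 − 8 = 1, and the invariant factors of ∂_1 are all 1, so H_0 ≅ Z.
  H_1: rank ker ∂_1 − rank ∂_2 = (27 − 8) − 18 = 1, and ∂_2 has invariant factor 2 > 1, so H_1 ≅ Z ⊕ Z/2.
  H_2: rank ker ∂_2 − rank ∂_3 = (18 − 18) − 0 = 0, and there is no ∂_3, so H_2 ≅ 0.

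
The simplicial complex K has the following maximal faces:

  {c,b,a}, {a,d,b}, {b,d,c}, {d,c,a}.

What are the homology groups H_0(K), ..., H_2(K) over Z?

K has 4 vertices, 6 edges, 4 triangles.
rank ∂_0 = 0, rank ∂_1 = 3 ⇒ b_0 = 4 − 0 − 3 = 1; all invariant factors of ∂_1 are 1 so no torsion. So H_0 = Z.
rank ∂_1 = 3, rank ∂_2 = 3 ⇒ b_1 = 6 − 3 − 3 = 0; all invariant factors of ∂_2 are 1 so no torsion. So H_1 = 0.
rank ∂_2 = 3, rank ∂_3 = 0 ⇒ b_2 = 4 − 3 − 0 = 1. So H_2 = Z.

H_0 ≅ Z,  H_1 = 0,  H_2 ≅ Z.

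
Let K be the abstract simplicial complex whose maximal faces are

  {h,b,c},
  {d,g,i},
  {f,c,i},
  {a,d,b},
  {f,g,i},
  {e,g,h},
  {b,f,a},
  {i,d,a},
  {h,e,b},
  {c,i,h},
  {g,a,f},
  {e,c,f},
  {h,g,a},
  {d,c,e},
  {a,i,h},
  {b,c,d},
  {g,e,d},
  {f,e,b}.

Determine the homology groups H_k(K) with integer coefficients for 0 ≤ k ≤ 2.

Take the total order a < b < c < d < e < f < g < h < i on the vertex set. Then K (dimension 2) consists of the simplices:

  0-simplices (9): a, b, c, d, e, f, g, h, i
  1-simplices (27): ab, ad, af, ag, ah, ai, bc, bd, be, bf, bh, cd, ce, cf, ch, ci, de, dg, di, ef, eg, eh, fg, fi, gh, gi, hi
  2-simplices (18): abd, abf, adi, afg, agh, ahi, bcd, bch, bef, beh, cde, cef, cfi, chi, deg, dgi, egh, fgi

giving chain groups C_0 ≅ Z^9, C_1 ≅ Z^27, C_2 ≅ Z^18.

The boundary map ∂_1: C_1 → C_0 sends each edge [p,q] (with p < q) to q − p. For instance
  ∂dg = g − d.
The resulting 9×27 matrix has rank 8, and its Smith normal form has invariant factors (1,1,1,1,1,1,1,1).

Boundary ∂_2: C_2 → C_1 sends each 2-simplex [p,q,r] to [q,r] − [p,r] + [p,q]. For instance
  ∂chi = hi − ci + ch,
  ∂dgi = gi − di + dg.
The 27×18 boundary matrix has rank 18 and Smith normal form diag(1,1,1,1,1,1,1,1,1,1,1,1,1,1,1,1,1,2).

Now H_k = ker ∂_k / im ∂_{k+1}, so:

  H_0: rank C_0 − rank ∂_1 = 9 − 8 = 1, and the invariant factors of ∂_1 are all 1, so H_0 = Z.
  H_1: rank ker ∂_1 − rank ∂_2 = (27 − 8) − 18 = 1, and ∂_2 has invariant factor 2 > 1, so H_1 = Z ⊕ Z/2Z.
  H_2: rank ker ∂_2 − rank ∂_3 = (18 − 18) − 0 = 0, and there is no ∂_3, so H_2 = 0.

As a check, the Euler characteristic is 9 − 27 + 18 = 0, which agrees with 1 − 1 + 0 = 0.

H_0 ≅ Z,  H_1 ≅ Z ⊕ Z/2Z,  H_2 = 0.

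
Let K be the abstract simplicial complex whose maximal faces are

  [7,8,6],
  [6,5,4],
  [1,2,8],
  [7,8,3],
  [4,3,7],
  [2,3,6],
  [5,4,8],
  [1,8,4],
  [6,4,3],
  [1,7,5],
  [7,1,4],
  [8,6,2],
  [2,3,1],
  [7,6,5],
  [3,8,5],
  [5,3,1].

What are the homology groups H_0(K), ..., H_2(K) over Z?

Order the vertices as 1 < 2 < 3 < 4 < 5 < 6 < 7 < 8. Listing each simplex with vertices in this order, K has dimension 2 with simplices:

  0-simplices (8): [1], [2], [3], [4], [5], [6], [7], [8]
  1-simplices (24): (24 of them)
  2-simplices (16): [1,2,3], [1,2,8], [1,3,5], [1,4,7], [1,4,8], [1,5,7], [2,3,6], [2,6,8], [3,4,6], [3,4,7], [3,5,8], [3,7,8], [4,5,6], [4,5,8], [5,6,7], [6,7,8]

Hence C_0 ≅ Z^8, C_1 ≅ Z^24, C_2 ≅ Z^16.

∂_1: C_1 → C_0 is given by ∂[p,q] = [q] − [p]. For instance
  ∂[4,7] = [7] − [4].
The 8×24 boundary matrix has rank 7 and Smith normal form diag(1,1,1,1,1,1,1).

∂_2: C_2 → C_1 sends each 2-simplex [p,q,r] to [q,r] − [p,r] + [p,q]. For instance
  ∂[3,5,8] = [5,8] − [3,8] + [3,5],
  ∂[4,5,8] = [5,8] − [4,8] + [4,5].
The resulting 24×16 matrix has rank 15, and its Smith normal form has invariant factors (1,1,1,1,1,1,1,1,1,1,1,1,1,1,1).

Computing H_k = (kernel of ∂_k) / (image of ∂_{k+1}):

  H_0: rank C_0 − rank ∂_1 = 8 − 7 = 1, and the invariant factors of ∂_1 are all 1, so H_0 ≅ Z.
  H_1: rank ker ∂_1 − rank ∂_2 = (24 − 7) − 15 = 2, and the invariant factors of ∂_2 are all 1, so H_1 ≅ Z^2.
  H_2: rank ker ∂_2 − rank ∂_3 = (16 − 15) − 0 = 1, and there is no ∂_3, so H_2 ≅ Z.

H_0 ≅ Z,  H_1 ≅ Z^2,  H_2 ≅ Z.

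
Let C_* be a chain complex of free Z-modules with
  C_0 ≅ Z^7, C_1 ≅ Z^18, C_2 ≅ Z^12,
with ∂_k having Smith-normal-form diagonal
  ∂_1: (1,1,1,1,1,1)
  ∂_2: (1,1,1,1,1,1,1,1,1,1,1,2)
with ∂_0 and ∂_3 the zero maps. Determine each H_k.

H_0: b_0 = 7 − 0 − 6 = 1; torsion from ∂_1 factors > 1: none. So H_0 = Z.
H_1: b_1 = 18 − 6 − 12 = 0; torsion from ∂_2 factors > 1: [2]. So H_1 = Z/2.
H_2: b_2 = 12 − 12 − 0 = 0; torsion from ∂_3 factors > 1: none. So H_2 = 0.

H_0 = Z,  H_1 = Z/2,  H_2 = 0.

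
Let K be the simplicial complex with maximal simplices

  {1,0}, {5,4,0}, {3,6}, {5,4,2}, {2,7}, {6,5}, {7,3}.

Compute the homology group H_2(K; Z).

H_2 = 0.

Order the vertices as 0 < 1 < 2 < 3 < 4 < 5 < 6 < 7. Listing each simplex with vertices in this order, K has dimension 2 with simplices:

  0-simplices (8): [0], [1], [2], [3], [4], [5], [6], [7]
  1-simplices (10): [0,1], [0,4], [0,5], [2,4], [2,5], [2,7], [3,6], [3,7], [4,5], [5,6]
  2-simplices (2): [0,4,5], [2,4,5]

giving chain groups C_0 ≅ Z^8, C_1 ≅ Z^10, C_2 ≅ Z^2.

Boundary ∂_1: C_1 → C_0 maps an edge to its endpoints' difference, ∂[p,q] = q − p.
The resulting 8×10 matrix has rank 7, and its Smith normal form has invariant factors (1,1,1,1,1,1,1).

Boundary ∂_2: C_2 → C_1 acts by ∂[p,q,r] = [q,r] − [p,r] + [p,q]. For instance
  ∂[0,4,5] = [4,5] − [0,5] + [0,4],
  ∂[2,4,5] = [4,5] − [2,5] + [2,4].
The resulting 10×2 matrix has rank 2, and its Smith normal form has invariant factors (1,1).

Now H_k = ker ∂_k / im ∂_{k+1}, so:

  H_2: rank ker ∂_2 − rank ∂_3 = (2 − 2) − 0 = 0, and there is no ∂_3, so H_2 = 0.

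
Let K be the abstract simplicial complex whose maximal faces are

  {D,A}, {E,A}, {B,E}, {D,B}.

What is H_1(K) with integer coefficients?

Order the vertices as A < B < D < E. Listing each simplex with vertices in this order, K has dimension 1 with simplices:

  0-simplices (4): A, B, D, E
  1-simplices (4): AD, AE, BD, BE

giving chain groups C_0 ≅ Z^4, C_1 ≅ Z^4.

∂_1: C_1 → C_0 sends each edge [p,q] (with p < q) to q − p. For instance
  ∂BE = E − B.
The 4×4 boundary matrix has rank 3 and Smith normal form diag(1,1,1).

Computing H_k = (kernel of ∂_k) / (image of ∂_{k+1}):

  H_1: rank ker ∂_1 − rank ∂_2 = (4 − 3) − 0 = 1, and there is no ∂_2, so H_1 = Z.

(K is a triangulation of the circle S^1.)

H_1 ≅ Z.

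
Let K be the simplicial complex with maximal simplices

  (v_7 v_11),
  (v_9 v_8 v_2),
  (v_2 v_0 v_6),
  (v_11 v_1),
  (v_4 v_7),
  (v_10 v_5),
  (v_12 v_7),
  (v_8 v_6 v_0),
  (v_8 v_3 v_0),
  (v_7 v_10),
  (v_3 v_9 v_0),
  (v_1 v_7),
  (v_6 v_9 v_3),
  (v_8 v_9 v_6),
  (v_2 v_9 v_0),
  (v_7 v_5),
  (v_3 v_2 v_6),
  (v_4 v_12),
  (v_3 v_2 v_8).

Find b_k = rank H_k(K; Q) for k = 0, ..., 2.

b_0 = 2, b_1 = 3, b_2 = 0.

K has 13 vertices, 24 edges, 10 triangles.
rank ∂_0 = 0, rank ∂_1 = 11 ⇒ b_0 = 13 − 0 − 11 = 2; all invariant factors of ∂_1 are 1 so no torsion. So H_0 = Z^2.
rank ∂_1 = 11, rank ∂_2 = 10 ⇒ b_1 = 24 − 11 − 10 = 3; ∂_2 has invariant factor(s) [2] giving torsion. So H_1 = Z^3 ⊕ Z/2.
rank ∂_2 = 10, rank ∂_3 = 0 ⇒ b_2 = 10 − 10 − 0 = 0. So H_2 = 0.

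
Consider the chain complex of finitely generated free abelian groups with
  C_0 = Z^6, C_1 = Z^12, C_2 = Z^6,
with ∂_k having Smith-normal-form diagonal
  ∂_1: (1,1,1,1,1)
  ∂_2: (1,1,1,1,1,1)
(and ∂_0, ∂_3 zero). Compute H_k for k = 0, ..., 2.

H_0 = Z,  H_1 = Z,  H_2 = 0.

H_0: b_0 = 6 − 0 − 5 = 1; torsion from ∂_1 factors > 1: none. So H_0 = Z.
H_1: b_1 = 12 − 5 − 6 = 1; torsion from ∂_2 factors > 1: none. So H_1 = Z.
H_2: b_2 = 6 − 6 − 0 = 0; torsion from ∂_3 factors > 1: none. So H_2 = 0.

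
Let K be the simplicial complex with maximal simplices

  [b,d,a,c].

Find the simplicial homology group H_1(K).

H_1 = 0.

Order the vertices as a < b < c < d. Listing each simplex with vertices in this order, K has dimension 3 with simplices:

  0-simplices (4): a, b, c, d
  1-simplices (6): ab, ac, ad, bc, bd, cd
  2-simplices (4): abc, abd, acd, bcd
  3-simplices (1): abcd

giving chain groups C_0 ≅ Z^4, C_1 ≅ Z^6, C_2 ≅ Z^4, C_3 ≅ Z^1.

∂_1: C_1 → C_0 maps an edge to its endpoints' difference, ∂[p,q] = q − p. For instance
  ∂ad = d − a.
The resulting 4×6 matrix has rank 3, and its Smith normal form has invariant factors (1,1,1).

∂_2: C_2 → C_1 acts by ∂[p,q,r] = [q,r] − [p,r] + [p,q]. For instance
  ∂abc = bc − ac + ab,
  ∂abd = bd − ad + ab.
The resulting 6×4 matrix has rank 3, and its Smith normal form has invariant factors (1,1,1).

Boundary ∂_3: C_3 → C_2 sends each 3-simplex σ to the alternating sum Σ_i (−1)^i (σ with its i-th vertex removed). For instance
  ∂abcd = bcd − acd + abd − abc.
The resulting 4×1 matrix has rank 1, and its Smith normal form has invariant factors (1).

Computing H_k = (kernel of ∂_k) / (image of ∂_{k+1}):

  H_1: rank ker ∂_1 − rank ∂_2 = (6 − 3) − 3 = 0, and the invariant factors of ∂_2 are all 1, so H_1 = 0.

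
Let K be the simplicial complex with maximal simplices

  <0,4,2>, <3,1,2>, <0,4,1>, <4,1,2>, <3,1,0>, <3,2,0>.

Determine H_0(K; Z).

Take the total order 0 < 1 < 2 < 3 < 4 on the vertex set. Then K (dimension 2) consists of the simplices:

  0-simplices (5): [0], [1], [2], [3], [4]
  1-simplices (9): [0,1], [0,2], [0,3], [0,4], [1,2], [1,3], [1,4], [2,3], [2,4]
  2-simplices (6): [0,1,3], [0,1,4], [0,2,3], [0,2,4], [1,2,3], [1,2,4]

Hence C_0 ≅ Z^5, C_1 ≅ Z^9, C_2 ≅ Z^6.

Boundary ∂_1: C_1 → C_0 sends each edge [p,q] (with p < q) to q − p. For instance
  ∂[0,3] = [3] − [0].
The resulting 5×9 matrix has rank 4, and its Smith normal form has invariant factors (1,1,1,1).

Boundary ∂_2: C_2 → C_1 acts by ∂[p,q,r] = [q,r] − [p,r] + [p,q]. For instance
  ∂[0,2,3] = [2,3] − [0,3] + [0,2],
  ∂[0,1,4] = [1,4] − [0,4] + [0,1].
As a 9×6 matrix over Z this has rank 5, with invariant factors (1,1,1,1,1).

From H_k ≅ ker(∂_k) / im(∂_{k+1}) we obtain:

  H_0: rank C_0 − rank ∂_1 = 5 − 4 = 1, and the invariant factors of ∂_1 are all 1, so H_0 ≅ Z.

H_0 ≅ Z.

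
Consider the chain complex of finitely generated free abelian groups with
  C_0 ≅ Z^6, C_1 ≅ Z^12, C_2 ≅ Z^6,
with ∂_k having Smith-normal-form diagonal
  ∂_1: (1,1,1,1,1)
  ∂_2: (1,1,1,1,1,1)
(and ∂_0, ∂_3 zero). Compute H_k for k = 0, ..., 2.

H_0 ≅ Z,  H_1 ≅ Z,  H_2 = 0.

H_0: b_0 = 6 − 0 − 5 = 1; torsion from ∂_1 factors > 1: none. So H_0 ≅ Z.
H_1: b_1 = 12 − 5 − 6 = 1; torsion from ∂_2 factors > 1: none. So H_1 ≅ Z.
H_2: b_2 = 6 − 6 − 0 = 0; torsion from ∂_3 factors > 1: none. So H_2 ≅ 0.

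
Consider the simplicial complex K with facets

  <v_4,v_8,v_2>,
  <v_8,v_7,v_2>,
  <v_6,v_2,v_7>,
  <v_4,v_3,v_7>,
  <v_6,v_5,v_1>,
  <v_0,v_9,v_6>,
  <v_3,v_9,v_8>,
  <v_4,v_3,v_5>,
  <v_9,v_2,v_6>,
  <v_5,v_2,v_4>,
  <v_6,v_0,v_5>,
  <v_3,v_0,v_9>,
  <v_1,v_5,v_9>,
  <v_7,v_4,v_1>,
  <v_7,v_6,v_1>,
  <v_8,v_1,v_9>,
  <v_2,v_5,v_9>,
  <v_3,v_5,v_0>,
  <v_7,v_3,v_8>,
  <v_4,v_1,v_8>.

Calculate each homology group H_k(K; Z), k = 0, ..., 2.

H_0 ≅ Z,  H_1 ≅ Z ⊕ Z/2Z,  H_2 = 0.

Order the vertices as v_0 < v_1 < v_2 < v_3 < v_4 < v_5 < v_6 < v_7 < v_8 < v_9. Listing each simplex with vertices in this order, K has dimension 2 with simplices:

  0-simplices (10): [v_0], [v_1], [v_2], [v_3], [v_4], [v_5], [v_6], [v_7], [v_8], [v_9]
  1-simplices (30): (30 of them)
  2-simplices (20): (20 of them)

Hence C_0 ≅ Z^10, C_1 ≅ Z^30, C_2 ≅ Z^20.

Boundary ∂_1: C_1 → C_0 sends each edge [p,q] (with p < q) to q − p. For instance
  ∂[v_0,v_3] = [v_3] − [v_0].
The resulting 10×30 matrix has rank 9, and its Smith normal form has invariant factors (1,1,1,1,1,1,1,1,1).

The boundary map ∂_2: C_2 → C_1 acts by ∂[p,q,r] = [q,r] − [p,r] + [p,q]. For instance
  ∂[v_3,v_8,v_9] = [v_8,v_9] − [v_3,v_9] + [v_3,v_8],
  ∂[v_3,v_4,v_7] = [v_4,v_7] − [v_3,v_7] + [v_3,v_4].
As a 30×20 matrix over Z this has rank 20, with invariant factors (1,1,1,1,1,1,1,1,1,1,1,1,1,1,1,1,1,1,1,2).

Computing H_k = (kernel of ∂_k) / (image of ∂_{k+1}):

  H_0: rank C_0 − rank ∂_1 = 10 − 9 = 1, and the invariant factors of ∂_1 are all 1, so H_0 = Z.
  H_1: rank ker ∂_1 − rank ∂_2 = (30 − 9) − 20 = 1, and ∂_2 has invariant factor 2 > 1, so H_1 = Z ⊕ Z/2Z.
  H_2: rank ker ∂_2 − rank ∂_3 = (20 − 20) − 0 = 0, and there is no ∂_3, so H_2 = 0.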